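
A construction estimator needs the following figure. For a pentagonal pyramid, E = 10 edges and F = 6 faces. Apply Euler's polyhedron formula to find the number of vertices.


Polyhedron: pentagonal pyramid
Euler's formula for convex polyhedra: V - E + F = 2
Given: E = 10 edges and F = 6 faces
Solve for V:
V = 2 + E - F = 2 + 10 - 6 = 6
6 vertices


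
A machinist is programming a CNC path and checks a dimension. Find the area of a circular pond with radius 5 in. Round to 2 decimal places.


Shape: circle
Radius r = 5 in
Formula: A = pi * r^2
r^2 = 5^2 = 25
A = pi * 25
A = 78.54
78.54 in^2


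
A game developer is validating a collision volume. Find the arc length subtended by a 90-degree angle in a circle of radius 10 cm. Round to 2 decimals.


Shape: circular arc
Radius r = 10 cm, Angle = 90 degrees
Formula: L = (angle/360) * 2 * pi * r
2 * pi * r = 20 * pi
L = (90/360) * 20 * pi
L = 5 * pi
L = 15.71
15.71 cm


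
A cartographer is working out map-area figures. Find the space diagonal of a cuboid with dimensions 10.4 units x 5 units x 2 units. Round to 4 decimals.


Shape: rectangular box (space diagonal)
l = 10.4 units, w = 5 units, h = 2 units
Visualize: the diagonal of the base, then a right triangle with that diagonal and the height.
Formula: d = sqrt(l^2 + w^2 + h^2)
l^2 + w^2 + h^2 = 108.16 + 25 + 4 = 137.16
d = sqrt(137.16)
d = 11.7115
11.7115 units


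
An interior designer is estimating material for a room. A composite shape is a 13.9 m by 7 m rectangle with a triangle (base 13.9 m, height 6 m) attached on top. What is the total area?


Composite shape: rectangle + triangle
Rectangle area = 13.9 * 7 = 97.3
Triangle area = 0.5 * 13.9 * 6 = 41.7
Total = 97.3 + 41.7
Total = 139
139 m^2


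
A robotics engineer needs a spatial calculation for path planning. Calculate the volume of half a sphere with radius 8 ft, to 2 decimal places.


Shape: hemisphere (half of a sphere)
Radius r = 8 ft
Formula: V = (1/2) * (4/3) * pi * r^3 = (2/3) * pi * r^3
r^3 = 512
(2/3) * 512 = 341.333333
V = 341.333333 * pi
V = 1072.33
1072.33 ft^3


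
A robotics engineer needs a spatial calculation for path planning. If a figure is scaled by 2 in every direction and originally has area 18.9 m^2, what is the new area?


Linear scale factor k = 2
Original area = 18.9 m^2
Rule: under a linear scaling by k, areas scale by k^2.
k^2 = 2^2 = 4
New area = 18.9 * 4
New area = 75.6
75.6 m^2


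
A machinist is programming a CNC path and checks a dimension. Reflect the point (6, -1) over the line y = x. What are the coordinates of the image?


Transformation: reflection
Original point: (6, -1)
Rule for reflection over y = x: (x, y) -> (y, x)
Apply: (6, -1) -> (-1, 6)
(-1, 6)


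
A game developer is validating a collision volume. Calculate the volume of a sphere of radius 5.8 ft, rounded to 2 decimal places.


Shape: sphere
Radius r = 5.8 ft
Formula: V = (4/3) * pi * r^3
r^3 = 195.112
(4/3) * 195.112 = 260.149333
V = 260.149333 * pi
V = 817.28
817.28 ft^3


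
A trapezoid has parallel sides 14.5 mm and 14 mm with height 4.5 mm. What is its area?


Shape: trapezoid
Parallel sides a = 14.5 mm, b = 14 mm; Height h = 4.5 mm
Formula: A = (a + b) * h / 2
a + b = 14.5 + 14 = 28.5
A = 28.5 * 4.5 / 2
A = 128.25 / 2
A = 64.125
64.125 mm^2


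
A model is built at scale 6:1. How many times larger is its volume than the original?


Linear scale factor k = 6
Rule: under a linear scaling by k, volumes scale by k^3.
k^3 = 6 * 6 * 6
k^3 = 36 * 6
k^3 = 216
Volume scales by a factor of 216.
216 (dimensionless)


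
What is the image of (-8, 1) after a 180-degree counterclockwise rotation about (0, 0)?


Transformation: rotation about the origin
Original point: (-8, 1)
Rule for 180 deg: (x, y) -> (-x, -y)
Apply: (-8, 1) -> (8, -1)
(8, -1)


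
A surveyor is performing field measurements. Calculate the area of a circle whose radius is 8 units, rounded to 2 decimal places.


Shape: circle
Radius r = 8 units
Formula: A = pi * r^2
r^2 = 8^2 = 64
A = pi * 64
A = 201.06
201.06 units^2


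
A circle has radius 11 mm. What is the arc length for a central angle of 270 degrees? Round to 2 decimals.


Shape: circular arc
Radius r = 11 mm, Angle = 270 degrees
Formula: L = (angle/360) * 2 * pi * r
2 * pi * r = 22 * pi
L = (270/360) * 22 * pi
L = 16.5 * pi
L = 51.84
51.84 mm


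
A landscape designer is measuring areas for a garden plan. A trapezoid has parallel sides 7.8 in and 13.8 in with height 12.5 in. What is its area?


Shape: trapezoid
Parallel sides a = 7.8 in, b = 13.8 in; Height h = 12.5 in
Formula: A = (a + b) * h / 2
a + b = 7.8 + 13.8 = 21.6
A = 21.6 * 12.5 / 2
A = 270 / 2
A = 135
135 in^2


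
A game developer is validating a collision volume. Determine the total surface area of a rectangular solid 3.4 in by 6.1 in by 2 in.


Shape: rectangular prism
l = 3.4 in, w = 6.1 in, h = 2 in
Formula: SA = 2(lw + lh + wh)
lw = 20.74, lh = 6.8, wh = 12.2
lw + lh + wh = 39.74
SA = 2 * 39.74
SA = 79.48
79.48 in^2


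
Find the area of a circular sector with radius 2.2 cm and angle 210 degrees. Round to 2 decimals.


Shape: circular sector
Radius r = 2.2 cm, Angle = 210 degrees
Formula: A = (angle/360) * pi * r^2
r^2 = 4.84
Fraction of circle = 210/360
A = (210/360) * pi * 4.84
A = 2.823333 * pi
A = 8.87
8.87 cm^2


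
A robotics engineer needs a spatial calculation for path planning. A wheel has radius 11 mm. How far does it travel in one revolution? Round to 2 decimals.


Shape: circle
Radius r = 11 mm
Formula: C = 2 * pi * r
C = 2 * pi * 11
C = 22 * pi
C = 69.12
69.12 mm


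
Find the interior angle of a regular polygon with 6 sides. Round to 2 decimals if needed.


Shape: regular hexagon (6 sides)
Formula: interior angle = (n - 2) * 180 / n
(n - 2) = 4
(n - 2) * 180 = 720
angle = 720 / 6
angle = 120
120 degrees


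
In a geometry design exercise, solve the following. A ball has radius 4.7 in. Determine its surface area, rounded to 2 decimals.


Shape: sphere
Radius r = 4.7 in
Formula: SA = 4 * pi * r^2
r^2 = 22.09
SA = 4 * pi * 22.09
SA = 88.36 * pi
SA = 277.59
277.59 in^2


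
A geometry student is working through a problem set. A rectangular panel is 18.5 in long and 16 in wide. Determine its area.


Shape: rectangle
Length l = 18.5 in, Width w = 16 in
Formula: A = l * w
A = 18.5 * 16
A = 296
296 in^2


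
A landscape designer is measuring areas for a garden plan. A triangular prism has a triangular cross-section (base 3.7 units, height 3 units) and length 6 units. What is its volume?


Shape: triangular prism
Triangle base = 3.7 units, triangle height = 3 units, prism length L = 6 units
Formula: V = (1/2 * b * h_tri) * L
Cross-section area = 0.5 * 3.7 * 3 = 5.55
V = 5.55 * 6
V = 33.3
33.3 units^3


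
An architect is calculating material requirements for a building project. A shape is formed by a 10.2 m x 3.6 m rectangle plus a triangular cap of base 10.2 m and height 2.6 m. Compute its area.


Composite shape: rectangle + triangle
Rectangle area = 10.2 * 3.6 = 36.72
Triangle area = 0.5 * 10.2 * 2.6 = 13.26
Total = 36.72 + 13.26
Total = 49.98
49.98 m^2


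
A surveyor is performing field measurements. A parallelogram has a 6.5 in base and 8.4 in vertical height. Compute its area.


Shape: parallelogram
Base b = 6.5 in, Height h = 8.4 in
Formula: A = b * h
A = 6.5 * 8.4
A = 54.6
54.6 in^2


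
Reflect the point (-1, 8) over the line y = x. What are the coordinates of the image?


Transformation: reflection
Original point: (-1, 8)
Rule for reflection over y = x: (x, y) -> (y, x)
Apply: (-1, 8) -> (8, -1)
(8, -1)


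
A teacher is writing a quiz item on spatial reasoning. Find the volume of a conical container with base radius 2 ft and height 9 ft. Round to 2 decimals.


Shape: cone
Radius r = 2 ft, Height h = 9 ft
Formula: V = (1/3) * pi * r^2 * h
r^2 = 4
pi * r^2 * h = pi * 4 * 9 = 36 * pi
V = 36 * pi / 3
V = 37.7
37.7 ft^3


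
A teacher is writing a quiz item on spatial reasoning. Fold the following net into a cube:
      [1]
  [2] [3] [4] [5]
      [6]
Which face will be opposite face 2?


Net: cross layout. Take square 3 as the base (bottom).
Fold the four squares in the horizontal row up around 3: 2 -> left, 4 -> right, 5 wraps to the top.
Fold 1 and 6 up from 3: 1 -> back, 6 -> front.
Opposite pairs are therefore: (1, 6), (2, 4), (3, 5).
Face 2 is opposite face 4.
face 4


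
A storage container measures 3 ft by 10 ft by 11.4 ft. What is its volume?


Shape: rectangular prism
l = 3 ft, w = 10 ft, h = 11.4 ft
Formula: V = l * w * h
V = 3 * 10 * 11.4
V = 30 * 11.4
V = 342
342 ft^3


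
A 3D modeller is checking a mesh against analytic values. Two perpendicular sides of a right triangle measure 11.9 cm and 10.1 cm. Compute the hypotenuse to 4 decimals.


Shape: right triangle
Legs a = 11.9 cm, b = 10.1 cm
Formula: c = sqrt(a^2 + b^2)
a^2 = 141.61, b^2 = 102.01
a^2 + b^2 = 243.62
c = sqrt(243.62)
c = 15.6083
15.6083 cm


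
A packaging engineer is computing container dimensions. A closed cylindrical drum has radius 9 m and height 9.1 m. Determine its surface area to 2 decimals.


Shape: closed cylinder
Radius r = 9 m, Height h = 9.1 m
Formula: SA = 2*pi*r^2 + 2*pi*r*h = 2*pi*r*(r + h)
r + h = 18.1
2 * r * (r + h) = 2 * 9 * 18.1 = 325.8
SA = 325.8 * pi
SA = 1023.53
1023.53 m^2


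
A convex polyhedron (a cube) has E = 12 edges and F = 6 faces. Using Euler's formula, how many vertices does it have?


Polyhedron: cube
Euler's formula for convex polyhedra: V - E + F = 2
Given: E = 12 edges and F = 6 faces
Solve for V:
V = 2 + E - F = 2 + 12 - 6 = 8
8 vertices


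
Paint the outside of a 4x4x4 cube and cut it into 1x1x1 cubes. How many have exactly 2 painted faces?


Large cube: 4 x 4 x 4, cut into unit cubes.
n = 4, so n - 2 = 2
Cubes with 2 painted faces lie along the edges, excluding corners.
A cube has 12 edges; each contributes (n - 2) = 2 such cubes.
Count = 12 * 2 = 24
24 unit cubes


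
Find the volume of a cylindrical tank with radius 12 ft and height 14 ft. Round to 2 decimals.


Shape: cylinder
Radius r = 12 ft, Height h = 14 ft
Formula: V = pi * r^2 * h
r^2 = 144
V = pi * 144 * 14
V = 2016 * pi
V = 6333.45
6333.45 ft^3


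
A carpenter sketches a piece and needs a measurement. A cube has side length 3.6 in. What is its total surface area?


Shape: cube
Side s = 3.6 in
A cube has 6 square faces.
Formula: SA = 6 * s^2
s^2 = 12.96
SA = 6 * 12.96
SA = 77.76
77.76 in^2


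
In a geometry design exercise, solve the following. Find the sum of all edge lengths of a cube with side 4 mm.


Shape: cube
Side s = 4 mm
A cube has 12 edges, all equal.
Formula: total edge length = 12 * s
Total = 12 * 4
Total = 48
48 mm


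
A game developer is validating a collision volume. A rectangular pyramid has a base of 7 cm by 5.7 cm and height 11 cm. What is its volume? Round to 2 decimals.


Shape: rectangular pyramid
Base: 7 cm x 5.7 cm, Height h = 11 cm
Formula: V = (1/3) * base_area * h
base_area = 7 * 5.7 = 39.9
base_area * h = 39.9 * 11 = 438.9
V = 438.9 / 3
V = 146.3
146.3 cm^3


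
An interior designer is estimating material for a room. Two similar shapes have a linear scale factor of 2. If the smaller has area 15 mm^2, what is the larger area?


Linear scale factor k = 2
Original area = 15 mm^2
Rule: under a linear scaling by k, areas scale by k^2.
k^2 = 2^2 = 4
New area = 15 * 4
New area = 60
60 mm^2


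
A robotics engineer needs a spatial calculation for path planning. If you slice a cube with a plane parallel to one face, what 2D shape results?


Solid: cube
Cutting plane: parallel to one face
Visualize the intersection of the plane with the solid's surface.
The boundary of the cut region is a square.
square


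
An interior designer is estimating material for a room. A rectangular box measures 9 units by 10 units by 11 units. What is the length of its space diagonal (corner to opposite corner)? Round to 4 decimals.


Shape: rectangular box (space diagonal)
l = 9 units, w = 10 units, h = 11 units
Visualize: the diagonal of the base, then a right triangle with that diagonal and the height.
Formula: d = sqrt(l^2 + w^2 + h^2)
l^2 + w^2 + h^2 = 81 + 100 + 121 = 302
d = sqrt(302)
d = 17.3781
17.3781 units


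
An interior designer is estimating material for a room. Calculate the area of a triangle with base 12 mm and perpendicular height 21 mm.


Shape: triangle
Base b = 12 mm, Height h = 21 mm
Formula: A = (1/2) * b * h
A = 0.5 * 12 * 21
A = 0.5 * 252
A = 126
126 mm^2


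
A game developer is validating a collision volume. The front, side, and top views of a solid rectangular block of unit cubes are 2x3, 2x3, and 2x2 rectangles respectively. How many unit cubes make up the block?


Orthographic views of a solid rectangular block:
Front view 2 x 3 -> length = 2, height = 3
Side view 2 x 3 -> width = 2, height = 3 (consistent)
Top view 2 x 2 -> confirms length = 2, width = 2
The block is 2 x 2 x 3.
Total unit cubes = 2 * 2 * 3 = 12
12 unit cubes


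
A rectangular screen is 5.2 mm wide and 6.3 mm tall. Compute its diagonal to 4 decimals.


Shape: rectangle (diagonal via Pythagoras)
Sides: 5.2 mm and 6.3 mm
Formula: d = sqrt(l^2 + w^2)
l^2 = 27.04, w^2 = 39.69
l^2 + w^2 = 66.73
d = sqrt(66.73)
d = 8.1688
8.1688 mm


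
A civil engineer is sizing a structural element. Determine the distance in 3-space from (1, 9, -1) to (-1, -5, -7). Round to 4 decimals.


3D distance between two points
P1 = (1, 9, -1), P2 = (-1, -5, -7)
Formula: d = sqrt((x2-x1)^2 + (y2-y1)^2 + (z2-z1)^2)
dx = -1 - 1 = -2
dy = -5 - 9 = -14
dz = -7 - -1 = -6
dx^2 + dy^2 + dz^2 = 4 + 196 + 36 = 236
d = sqrt(236)
d = 15.3623
15.3623 units


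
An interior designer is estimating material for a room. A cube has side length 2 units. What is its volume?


Shape: cube
Side s = 2 units
Formula: V = s^3
V = 2 * 2 * 2
V = 4 * 2
V = 8
8 units^3


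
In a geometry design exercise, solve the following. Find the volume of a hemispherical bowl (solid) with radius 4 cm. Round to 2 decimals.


Shape: hemisphere (half of a sphere)
Radius r = 4 cm
Formula: V = (1/2) * (4/3) * pi * r^3 = (2/3) * pi * r^3
r^3 = 64
(2/3) * 64 = 42.666667
V = 42.666667 * pi
V = 134.04
134.04 cm^3


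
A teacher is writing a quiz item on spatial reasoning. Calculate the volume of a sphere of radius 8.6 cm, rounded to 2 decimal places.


Shape: sphere
Radius r = 8.6 cm
Formula: V = (4/3) * pi * r^3
r^3 = 636.056
(4/3) * 636.056 = 848.074667
V = 848.074667 * pi
V = 2664.31
2664.31 cm^3


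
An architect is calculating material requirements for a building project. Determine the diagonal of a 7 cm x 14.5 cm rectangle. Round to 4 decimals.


Shape: rectangle (diagonal via Pythagoras)
Sides: 7 cm and 14.5 cm
Formula: d = sqrt(l^2 + w^2)
l^2 = 49, w^2 = 210.25
l^2 + w^2 = 259.25
d = sqrt(259.25)
d = 16.1012
16.1012 cm


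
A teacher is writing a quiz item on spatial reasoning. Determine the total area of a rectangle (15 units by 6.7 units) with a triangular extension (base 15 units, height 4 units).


Composite shape: rectangle + triangle
Rectangle area = 15 * 6.7 = 100.5
Triangle area = 0.5 * 15 * 4 = 30
Total = 100.5 + 30
Total = 130.5
130.5 units^2


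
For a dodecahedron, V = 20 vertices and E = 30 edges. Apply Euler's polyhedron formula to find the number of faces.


Polyhedron: dodecahedron
Euler's formula for convex polyhedra: V - E + F = 2
Given: V = 20 vertices and E = 30 edges
Solve for F:
F = 2 + E - V = 2 + 30 - 20 = 12
12 faces


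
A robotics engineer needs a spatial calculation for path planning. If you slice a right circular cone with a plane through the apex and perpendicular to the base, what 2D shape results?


Solid: right circular cone
Cutting plane: through the apex and perpendicular to the base
Visualize the intersection of the plane with the solid's surface.
The boundary of the cut region is a isosceles triangle.
isosceles triangle


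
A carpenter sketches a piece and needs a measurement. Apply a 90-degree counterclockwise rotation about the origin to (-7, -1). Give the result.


Transformation: rotation about the origin
Original point: (-7, -1)
Rule for 90 deg counterclockwise: (x, y) -> (-y, x)
Apply: (-7, -1) -> (1, -7)
(1, -7)


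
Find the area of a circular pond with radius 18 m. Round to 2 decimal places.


Shape: circle
Radius r = 18 m
Formula: A = pi * r^2
r^2 = 18^2 = 324
A = pi * 324
A = 1017.88
1017.88 m^2


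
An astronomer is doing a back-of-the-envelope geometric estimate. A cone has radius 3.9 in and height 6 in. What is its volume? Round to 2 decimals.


Shape: cone
Radius r = 3.9 in, Height h = 6 in
Formula: V = (1/3) * pi * r^2 * h
r^2 = 15.21
pi * r^2 * h = pi * 15.21 * 6 = 91.26 * pi
V = 91.26 * pi / 3
V = 95.57
95.57 in^3


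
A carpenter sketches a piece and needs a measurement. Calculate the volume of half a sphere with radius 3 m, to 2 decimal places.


Shape: hemisphere (half of a sphere)
Radius r = 3 m
Formula: V = (1/2) * (4/3) * pi * r^3 = (2/3) * pi * r^3
r^3 = 27
(2/3) * 27 = 18
V = 18 * pi
V = 56.55
56.55 m^3


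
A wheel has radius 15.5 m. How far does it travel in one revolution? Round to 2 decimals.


Shape: circle
Radius r = 15.5 m
Formula: C = 2 * pi * r
C = 2 * pi * 15.5
C = 31 * pi
C = 97.39
97.39 m


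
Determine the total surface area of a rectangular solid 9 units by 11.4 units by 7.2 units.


Shape: rectangular prism
l = 9 units, w = 11.4 units, h = 7.2 units
Formula: SA = 2(lw + lh + wh)
lw = 102.6, lh = 64.8, wh = 82.08
lw + lh + wh = 249.48
SA = 2 * 249.48
SA = 498.96
498.96 units^2


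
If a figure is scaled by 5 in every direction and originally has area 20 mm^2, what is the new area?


Linear scale factor k = 5
Original area = 20 mm^2
Rule: under a linear scaling by k, areas scale by k^2.
k^2 = 5^2 = 25
New area = 20 * 25
New area = 500
500 mm^2


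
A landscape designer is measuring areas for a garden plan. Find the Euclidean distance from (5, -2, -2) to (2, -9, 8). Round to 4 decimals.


3D distance between two points
P1 = (5, -2, -2), P2 = (2, -9, 8)
Formula: d = sqrt((x2-x1)^2 + (y2-y1)^2 + (z2-z1)^2)
dx = 2 - 5 = -3
dy = -9 - -2 = -7
dz = 8 - -2 = 10
dx^2 + dy^2 + dz^2 = 9 + 49 + 100 = 158
d = sqrt(158)
d = 12.5698
12.5698 units


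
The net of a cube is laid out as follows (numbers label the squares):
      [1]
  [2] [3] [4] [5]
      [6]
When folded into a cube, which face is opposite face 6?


Net: cross layout. Take square 3 as the base (bottom).
Fold the four squares in the horizontal row up around 3: 2 -> left, 4 -> right, 5 wraps to the top.
Fold 1 and 6 up from 3: 1 -> back, 6 -> front.
Opposite pairs are therefore: (1, 6), (2, 4), (3, 5).
Face 6 is opposite face 1.
face 1


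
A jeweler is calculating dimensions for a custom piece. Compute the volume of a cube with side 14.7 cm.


Shape: cube
Side s = 14.7 cm
Formula: V = s^3
V = 14.7 * 14.7 * 14.7
V = 216.09 * 14.7
V = 3176.523
3176.523 cm^3


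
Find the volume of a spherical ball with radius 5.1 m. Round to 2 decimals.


Shape: sphere
Radius r = 5.1 m
Formula: V = (4/3) * pi * r^3
r^3 = 132.651
(4/3) * 132.651 = 176.868
V = 176.868 * pi
V = 555.65
555.65 m^3


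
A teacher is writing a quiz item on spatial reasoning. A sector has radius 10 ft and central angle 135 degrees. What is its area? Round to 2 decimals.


Shape: circular sector
Radius r = 10 ft, Angle = 135 degrees
Formula: A = (angle/360) * pi * r^2
r^2 = 100
Fraction of circle = 135/360
A = (135/360) * pi * 100
A = 37.5 * pi
A = 117.81
117.81 ft^2


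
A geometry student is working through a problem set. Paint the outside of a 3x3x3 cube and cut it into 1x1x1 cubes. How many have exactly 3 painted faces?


Large cube: 3 x 3 x 3, cut into unit cubes.
Cubes with 3 painted faces are at the corners. A cube always has 8 corners.
Count = 8
8 unit cubes


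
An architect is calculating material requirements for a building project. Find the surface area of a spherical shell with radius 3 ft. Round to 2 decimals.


Shape: sphere
Radius r = 3 ft
Formula: SA = 4 * pi * r^2
r^2 = 9
SA = 4 * pi * 9
SA = 36 * pi
SA = 113.1
113.1 ft^2


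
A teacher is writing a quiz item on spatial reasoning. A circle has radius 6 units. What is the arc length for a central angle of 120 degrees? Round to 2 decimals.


Shape: circular arc
Radius r = 6 units, Angle = 120 degrees
Formula: L = (angle/360) * 2 * pi * r
2 * pi * r = 12 * pi
L = (120/360) * 12 * pi
L = 4 * pi
L = 12.57
12.57 units


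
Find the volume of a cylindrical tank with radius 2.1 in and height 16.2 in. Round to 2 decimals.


Shape: cylinder
Radius r = 2.1 in, Height h = 16.2 in
Formula: V = pi * r^2 * h
r^2 = 4.41
V = pi * 4.41 * 16.2
V = 71.442 * pi
V = 224.44
224.44 in^3


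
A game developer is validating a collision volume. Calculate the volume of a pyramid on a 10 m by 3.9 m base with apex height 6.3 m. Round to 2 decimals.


Shape: rectangular pyramid
Base: 10 m x 3.9 m, Height h = 6.3 m
Formula: V = (1/3) * base_area * h
base_area = 10 * 3.9 = 39
base_area * h = 39 * 6.3 = 245.7
V = 245.7 / 3
V = 81.9
81.9 m^3


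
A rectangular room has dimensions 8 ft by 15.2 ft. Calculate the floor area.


Shape: rectangle
Length l = 8 ft, Width w = 15.2 ft
Formula: A = l * w
A = 8 * 15.2
A = 121.6
121.6 ft^2


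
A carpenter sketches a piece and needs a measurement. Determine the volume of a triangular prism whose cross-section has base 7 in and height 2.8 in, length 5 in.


Shape: triangular prism
Triangle base = 7 in, triangle height = 2.8 in, prism length L = 5 in
Formula: V = (1/2 * b * h_tri) * L
Cross-section area = 0.5 * 7 * 2.8 = 9.8
V = 9.8 * 5
V = 49
49 in^3


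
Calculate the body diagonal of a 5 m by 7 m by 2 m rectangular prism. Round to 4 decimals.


Shape: rectangular box (space diagonal)
l = 5 m, w = 7 m, h = 2 m
Visualize: the diagonal of the base, then a right triangle with that diagonal and the height.
Formula: d = sqrt(l^2 + w^2 + h^2)
l^2 + w^2 + h^2 = 25 + 49 + 4 = 78
d = sqrt(78)
d = 8.8318
8.8318 m


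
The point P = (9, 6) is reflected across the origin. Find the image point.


Transformation: reflection
Original point: (9, 6)
Rule for reflection through the origin: (x, y) -> (-x, -y)
Apply: (9, 6) -> (-9, -6)
(-9, -6)


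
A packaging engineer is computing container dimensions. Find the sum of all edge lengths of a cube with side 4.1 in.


Shape: cube
Side s = 4.1 in
A cube has 12 edges, all equal.
Formula: total edge length = 12 * s
Total = 12 * 4.1
Total = 49.2
49.2 in


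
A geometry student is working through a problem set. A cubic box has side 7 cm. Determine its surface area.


Shape: cube
Side s = 7 cm
A cube has 6 square faces.
Formula: SA = 6 * s^2
s^2 = 49
SA = 6 * 49
SA = 294
294 cm^2


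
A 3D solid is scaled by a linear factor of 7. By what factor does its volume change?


Linear scale factor k = 7
Rule: under a linear scaling by k, volumes scale by k^3.
k^3 = 7 * 7 * 7
k^3 = 49 * 7
k^3 = 343
Volume scales by a factor of 343.
343 (dimensionless)


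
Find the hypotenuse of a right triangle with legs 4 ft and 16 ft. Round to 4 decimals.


Shape: right triangle
Legs a = 4 ft, b = 16 ft
Formula: c = sqrt(a^2 + b^2)
a^2 = 16, b^2 = 256
a^2 + b^2 = 272
c = sqrt(272)
c = 16.4924
16.4924 ft


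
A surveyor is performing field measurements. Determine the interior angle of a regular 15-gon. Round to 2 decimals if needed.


Shape: regular pentadecagon (15 sides)
Formula: interior angle = (n - 2) * 180 / n
(n - 2) = 13
(n - 2) * 180 = 2340
angle = 2340 / 15
angle = 156
156 degrees


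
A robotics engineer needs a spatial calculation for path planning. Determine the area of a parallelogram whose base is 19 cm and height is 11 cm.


Shape: parallelogram
Base b = 19 cm, Height h = 11 cm
Formula: A = b * h
A = 19 * 11
A = 209
209 cm^2


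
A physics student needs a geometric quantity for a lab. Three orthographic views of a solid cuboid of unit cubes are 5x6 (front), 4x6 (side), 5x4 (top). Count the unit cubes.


Orthographic views of a solid rectangular block:
Front view 5 x 6 -> length = 5, height = 6
Side view 4 x 6 -> width = 4, height = 6 (consistent)
Top view 5 x 4 -> confirms length = 5, width = 4
The block is 5 x 4 x 6.
Total unit cubes = 5 * 4 * 6 = 120
120 unit cubes


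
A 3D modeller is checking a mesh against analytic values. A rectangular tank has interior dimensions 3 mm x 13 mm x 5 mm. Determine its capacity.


Shape: rectangular prism
l = 3 mm, w = 13 mm, h = 5 mm
Formula: V = l * w * h
V = 3 * 13 * 5
V = 39 * 5
V = 195
195 mm^3


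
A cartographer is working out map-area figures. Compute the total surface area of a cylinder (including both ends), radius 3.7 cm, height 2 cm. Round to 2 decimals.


Shape: closed cylinder
Radius r = 3.7 cm, Height h = 2 cm
Formula: SA = 2*pi*r^2 + 2*pi*r*h = 2*pi*r*(r + h)
r + h = 5.7
2 * r * (r + h) = 2 * 3.7 * 5.7 = 42.18
SA = 42.18 * pi
SA = 132.51
132.51 cm^2


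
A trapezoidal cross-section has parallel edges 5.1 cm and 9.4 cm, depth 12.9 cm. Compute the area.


Shape: trapezoid
Parallel sides a = 5.1 cm, b = 9.4 cm; Height h = 12.9 cm
Formula: A = (a + b) * h / 2
a + b = 5.1 + 9.4 = 14.5
A = 14.5 * 12.9 / 2
A = 187.05 / 2
A = 93.525
93.525 cm^2


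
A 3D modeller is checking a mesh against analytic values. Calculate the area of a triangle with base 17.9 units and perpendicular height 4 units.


Shape: triangle
Base b = 17.9 units, Height h = 4 units
Formula: A = (1/2) * b * h
A = 0.5 * 17.9 * 4
A = 0.5 * 71.6
A = 35.8
35.8 units^2


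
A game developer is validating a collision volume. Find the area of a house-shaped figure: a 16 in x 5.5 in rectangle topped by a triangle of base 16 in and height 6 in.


Composite shape: rectangle + triangle
Rectangle area = 16 * 5.5 = 88
Triangle area = 0.5 * 16 * 6 = 48
Total = 88 + 48
Total = 136
136 in^2


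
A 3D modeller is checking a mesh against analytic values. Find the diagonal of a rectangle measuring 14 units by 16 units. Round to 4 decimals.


Shape: rectangle (diagonal via Pythagoras)
Sides: 14 units and 16 units
Formula: d = sqrt(l^2 + w^2)
l^2 = 196, w^2 = 256
l^2 + w^2 = 452
d = sqrt(452)
d = 21.2603
21.2603 units


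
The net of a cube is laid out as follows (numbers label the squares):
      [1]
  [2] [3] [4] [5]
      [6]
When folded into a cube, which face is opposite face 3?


Net: cross layout. Take square 3 as the base (bottom).
Fold the four squares in the horizontal row up around 3: 2 -> left, 4 -> right, 5 wraps to the top.
Fold 1 and 6 up from 3: 1 -> back, 6 -> front.
Opposite pairs are therefore: (1, 6), (2, 4), (3, 5).
Face 3 is opposite face 5.
face 5


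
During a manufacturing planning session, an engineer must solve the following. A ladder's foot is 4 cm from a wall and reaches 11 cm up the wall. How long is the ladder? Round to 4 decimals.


Shape: right triangle
Legs a = 4 cm, b = 11 cm
Formula: c = sqrt(a^2 + b^2)
a^2 = 16, b^2 = 121
a^2 + b^2 = 137
c = sqrt(137)
c = 11.7047
11.7047 cm


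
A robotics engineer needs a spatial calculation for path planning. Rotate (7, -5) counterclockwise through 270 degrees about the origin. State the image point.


Transformation: rotation about the origin
Original point: (7, -5)
Rule for 270 deg counterclockwise: (x, y) -> (y, -x)
Apply: (7, -5) -> (-5, -7)
(-5, -7)


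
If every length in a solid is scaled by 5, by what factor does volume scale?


Linear scale factor k = 5
Rule: under a linear scaling by k, volumes scale by k^3.
k^3 = 5 * 5 * 5
k^3 = 25 * 5
k^3 = 125
Volume scales by a factor of 125.
125 (dimensionless)


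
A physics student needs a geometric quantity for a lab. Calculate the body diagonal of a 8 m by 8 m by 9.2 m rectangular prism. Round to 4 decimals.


Shape: rectangular box (space diagonal)
l = 8 m, w = 8 m, h = 9.2 m
Visualize: the diagonal of the base, then a right triangle with that diagonal and the height.
Formula: d = sqrt(l^2 + w^2 + h^2)
l^2 + w^2 + h^2 = 64 + 64 + 84.64 = 212.64
d = sqrt(212.64)
d = 14.5822
14.5822 m


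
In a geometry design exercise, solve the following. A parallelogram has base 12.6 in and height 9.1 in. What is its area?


Shape: parallelogram
Base b = 12.6 in, Height h = 9.1 in
Formula: A = b * h
A = 12.6 * 9.1
A = 114.66
114.66 in^2


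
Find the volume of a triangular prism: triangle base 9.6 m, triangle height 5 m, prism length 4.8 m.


Shape: triangular prism
Triangle base = 9.6 m, triangle height = 5 m, prism length L = 4.8 m
Formula: V = (1/2 * b * h_tri) * L
Cross-section area = 0.5 * 9.6 * 5 = 24
V = 24 * 4.8
V = 115.2
115.2 m^3


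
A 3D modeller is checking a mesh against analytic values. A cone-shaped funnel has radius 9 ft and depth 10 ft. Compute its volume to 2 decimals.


Shape: cone
Radius r = 9 ft, Height h = 10 ft
Formula: V = (1/3) * pi * r^2 * h
r^2 = 81
pi * r^2 * h = pi * 81 * 10 = 810 * pi
V = 810 * pi / 3
V = 848.23
848.23 ft^3


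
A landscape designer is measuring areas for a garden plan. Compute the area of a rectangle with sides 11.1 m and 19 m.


Shape: rectangle
Length l = 11.1 m, Width w = 19 m
Formula: A = l * w
A = 11.1 * 19
A = 210.9
210.9 m^2


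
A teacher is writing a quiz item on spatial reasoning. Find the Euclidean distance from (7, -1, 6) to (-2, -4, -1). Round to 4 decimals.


3D distance between two points
P1 = (7, -1, 6), P2 = (-2, -4, -1)
Formula: d = sqrt((x2-x1)^2 + (y2-y1)^2 + (z2-z1)^2)
dx = -2 - 7 = -9
dy = -4 - -1 = -3
dz = -1 - 6 = -7
dx^2 + dy^2 + dz^2 = 81 + 9 + 49 = 139
d = sqrt(139)
d = 11.7898
11.7898 units


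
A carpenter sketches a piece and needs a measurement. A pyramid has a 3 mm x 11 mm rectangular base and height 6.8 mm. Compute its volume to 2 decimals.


Shape: rectangular pyramid
Base: 3 mm x 11 mm, Height h = 6.8 mm
Formula: V = (1/3) * base_area * h
base_area = 3 * 11 = 33
base_area * h = 33 * 6.8 = 224.4
V = 224.4 / 3
V = 74.8
74.8 mm^3


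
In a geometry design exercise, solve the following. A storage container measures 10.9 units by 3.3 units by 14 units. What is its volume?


Shape: rectangular prism
l = 10.9 units, w = 3.3 units, h = 14 units
Formula: V = l * w * h
V = 10.9 * 3.3 * 14
V = 35.97 * 14
V = 503.58
503.58 units^3


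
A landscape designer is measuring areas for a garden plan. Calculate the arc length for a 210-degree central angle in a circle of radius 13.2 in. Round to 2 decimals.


Shape: circular arc
Radius r = 13.2 in, Angle = 210 degrees
Formula: L = (angle/360) * 2 * pi * r
2 * pi * r = 26.4 * pi
L = (210/360) * 26.4 * pi
L = 15.4 * pi
L = 48.38
48.38 in


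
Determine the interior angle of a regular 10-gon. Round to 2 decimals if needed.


Shape: regular decagon (10 sides)
Formula: interior angle = (n - 2) * 180 / n
(n - 2) = 8
(n - 2) * 180 = 1440
angle = 1440 / 10
angle = 144
144 degrees


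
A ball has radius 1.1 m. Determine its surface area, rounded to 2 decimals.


Shape: sphere
Radius r = 1.1 m
Formula: SA = 4 * pi * r^2
r^2 = 1.21
SA = 4 * pi * 1.21
SA = 4.84 * pi
SA = 15.21
15.21 m^2


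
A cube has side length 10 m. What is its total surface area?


Shape: cube
Side s = 10 m
A cube has 6 square faces.
Formula: SA = 6 * s^2
s^2 = 100
SA = 6 * 100
SA = 600
600 m^2


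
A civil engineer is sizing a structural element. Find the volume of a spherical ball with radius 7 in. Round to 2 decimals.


Shape: sphere
Radius r = 7 in
Formula: V = (4/3) * pi * r^3
r^3 = 343
(4/3) * 343 = 457.333333
V = 457.333333 * pi
V = 1436.76
1436.76 in^3


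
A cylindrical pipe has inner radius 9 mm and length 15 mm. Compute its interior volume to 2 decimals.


Shape: cylinder
Radius r = 9 mm, Height h = 15 mm
Formula: V = pi * r^2 * h
r^2 = 81
V = pi * 81 * 15
V = 1215 * pi
V = 3817.04
3817.04 mm^3


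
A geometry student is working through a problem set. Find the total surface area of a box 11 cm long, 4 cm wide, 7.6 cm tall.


Shape: rectangular prism
l = 11 cm, w = 4 cm, h = 7.6 cm
Formula: SA = 2(lw + lh + wh)
lw = 44, lh = 83.6, wh = 30.4
lw + lh + wh = 158
SA = 2 * 158
SA = 316
316 cm^2


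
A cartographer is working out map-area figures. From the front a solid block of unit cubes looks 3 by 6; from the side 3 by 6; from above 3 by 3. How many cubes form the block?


Orthographic views of a solid rectangular block:
Front view 3 x 6 -> length = 3, height = 6
Side view 3 x 6 -> width = 3, height = 6 (consistent)
Top view 3 x 3 -> confirms length = 3, width = 3
The block is 3 x 3 x 6.
Total unit cubes = 3 * 3 * 6 = 54
54 unit cubes


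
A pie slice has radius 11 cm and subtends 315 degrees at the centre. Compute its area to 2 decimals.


Shape: circular sector
Radius r = 11 cm, Angle = 315 degrees
Formula: A = (angle/360) * pi * r^2
r^2 = 121
Fraction of circle = 315/360
A = (315/360) * pi * 121
A = 105.875 * pi
A = 332.62
332.62 cm^2


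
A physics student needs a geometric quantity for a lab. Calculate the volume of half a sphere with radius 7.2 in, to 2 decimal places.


Shape: hemisphere (half of a sphere)
Radius r = 7.2 in
Formula: V = (1/2) * (4/3) * pi * r^3 = (2/3) * pi * r^3
r^3 = 373.248
(2/3) * 373.248 = 248.832
V = 248.832 * pi
V = 781.73
781.73 in^3


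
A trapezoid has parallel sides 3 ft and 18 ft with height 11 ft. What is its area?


Shape: trapezoid
Parallel sides a = 3 ft, b = 18 ft; Height h = 11 ft
Formula: A = (a + b) * h / 2
a + b = 3 + 18 = 21
A = 21 * 11 / 2
A = 231 / 2
A = 115.5
115.5 ft^2


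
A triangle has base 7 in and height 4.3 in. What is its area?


Shape: triangle
Base b = 7 in, Height h = 4.3 in
Formula: A = (1/2) * b * h
A = 0.5 * 7 * 4.3
A = 0.5 * 30.1
A = 15.05
15.05 in^2


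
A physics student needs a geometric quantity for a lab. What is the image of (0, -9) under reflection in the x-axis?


Transformation: reflection
Original point: (0, -9)
Rule for reflection over the x-axis: (x, y) -> (x, -y)
Apply: (0, -9) -> (0, 9)
(0, 9)


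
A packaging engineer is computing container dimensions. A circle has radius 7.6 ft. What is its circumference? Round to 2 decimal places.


Shape: circle
Radius r = 7.6 ft
Formula: C = 2 * pi * r
C = 2 * pi * 7.6
C = 15.2 * pi
C = 47.75
47.75 ft


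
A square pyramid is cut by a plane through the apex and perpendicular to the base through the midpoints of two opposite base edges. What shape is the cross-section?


Solid: square pyramid
Cutting plane: through the apex and perpendicular to the base through the midpoints of two opposite base edges
Visualize the intersection of the plane with the solid's surface.
The boundary of the cut region is a isosceles triangle.
isosceles triangle


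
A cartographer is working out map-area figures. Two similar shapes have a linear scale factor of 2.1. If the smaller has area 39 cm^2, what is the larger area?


Linear scale factor k = 2.1
Original area = 39 cm^2
Rule: under a linear scaling by k, areas scale by k^2.
k^2 = 2.1^2 = 4.41
New area = 39 * 4.41
New area = 171.99
171.99 cm^2


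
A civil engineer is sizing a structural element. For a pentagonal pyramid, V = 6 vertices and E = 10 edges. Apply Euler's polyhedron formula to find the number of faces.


Polyhedron: pentagonal pyramid
Euler's formula for convex polyhedra: V - E + F = 2
Given: V = 6 vertices and E = 10 edges
Solve for F:
F = 2 + E - V = 2 + 10 - 6 = 6
6 faces


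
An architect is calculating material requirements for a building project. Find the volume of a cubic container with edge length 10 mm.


Shape: cube
Side s = 10 mm
Formula: V = s^3
V = 10 * 10 * 10
V = 100 * 10
V = 1000
1000 mm^3


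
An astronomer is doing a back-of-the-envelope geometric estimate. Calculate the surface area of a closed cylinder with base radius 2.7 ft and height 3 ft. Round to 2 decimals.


Shape: closed cylinder
Radius r = 2.7 ft, Height h = 3 ft
Formula: SA = 2*pi*r^2 + 2*pi*r*h = 2*pi*r*(r + h)
r + h = 5.7
2 * r * (r + h) = 2 * 2.7 * 5.7 = 30.78
SA = 30.78 * pi
SA = 96.7
96.7 ft^2


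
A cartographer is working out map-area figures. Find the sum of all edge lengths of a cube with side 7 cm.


Shape: cube
Side s = 7 cm
A cube has 12 edges, all equal.
Formula: total edge length = 12 * s
Total = 12 * 7
Total = 84
84 cm


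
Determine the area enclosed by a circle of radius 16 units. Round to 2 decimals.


Shape: circle
Radius r = 16 units
Formula: A = pi * r^2
r^2 = 16^2 = 256
A = pi * 256
A = 804.25
804.25 units^2


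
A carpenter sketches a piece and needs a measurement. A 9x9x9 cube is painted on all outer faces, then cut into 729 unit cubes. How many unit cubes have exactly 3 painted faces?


Large cube: 9 x 9 x 9, cut into unit cubes.
Cubes with 3 painted faces are at the corners. A cube always has 8 corners.
Count = 8
8 unit cubes


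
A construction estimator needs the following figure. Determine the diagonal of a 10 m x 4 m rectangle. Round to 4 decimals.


Shape: rectangle (diagonal via Pythagoras)
Sides: 10 m and 4 m
Formula: d = sqrt(l^2 + w^2)
l^2 = 100, w^2 = 16
l^2 + w^2 = 116
d = sqrt(116)
d = 10.7703
10.7703 m


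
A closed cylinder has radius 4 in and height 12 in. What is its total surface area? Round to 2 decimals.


Shape: closed cylinder
Radius r = 4 in, Height h = 12 in
Formula: SA = 2*pi*r^2 + 2*pi*r*h = 2*pi*r*(r + h)
r + h = 16
2 * r * (r + h) = 2 * 4 * 16 = 128
SA = 128 * pi
SA = 402.12
402.12 in^2


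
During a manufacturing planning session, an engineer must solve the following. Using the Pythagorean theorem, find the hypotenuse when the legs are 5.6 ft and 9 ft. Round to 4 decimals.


Shape: right triangle
Legs a = 5.6 ft, b = 9 ft
Formula: c = sqrt(a^2 + b^2)
a^2 = 31.36, b^2 = 81
a^2 + b^2 = 112.36
c = sqrt(112.36)
c = 10.6
10.6 ft


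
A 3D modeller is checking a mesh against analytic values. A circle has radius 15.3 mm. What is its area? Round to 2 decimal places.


Shape: circle
Radius r = 15.3 mm
Formula: A = pi * r^2
r^2 = 15.3^2 = 234.09
A = pi * 234.09
A = 735.42
735.42 mm^2


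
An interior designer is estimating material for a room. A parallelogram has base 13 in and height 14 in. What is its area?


Shape: parallelogram
Base b = 13 in, Height h = 14 in
Formula: A = b * h
A = 13 * 14
A = 182
182 in^2


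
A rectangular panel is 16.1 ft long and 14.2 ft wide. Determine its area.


Shape: rectangle
Length l = 16.1 ft, Width w = 14.2 ft
Formula: A = l * w
A = 16.1 * 14.2
A = 228.62
228.62 ft^2


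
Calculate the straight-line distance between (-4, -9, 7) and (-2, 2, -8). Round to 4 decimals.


3D distance between two points
P1 = (-4, -9, 7), P2 = (-2, 2, -8)
Formula: d = sqrt((x2-x1)^2 + (y2-y1)^2 + (z2-z1)^2)
dx = -2 - -4 = 2
dy = 2 - -9 = 11
dz = -8 - 7 = -15
dx^2 + dy^2 + dz^2 = 4 + 121 + 225 = 350
d = sqrt(350)
d = 18.7083
18.7083 units


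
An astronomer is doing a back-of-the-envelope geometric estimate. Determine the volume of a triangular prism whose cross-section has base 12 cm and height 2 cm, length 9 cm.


Shape: triangular prism
Triangle base = 12 cm, triangle height = 2 cm, prism length L = 9 cm
Formula: V = (1/2 * b * h_tri) * L
Cross-section area = 0.5 * 12 * 2 = 12
V = 12 * 9
V = 108
108 cm^3


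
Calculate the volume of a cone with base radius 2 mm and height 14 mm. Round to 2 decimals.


Shape: cone
Radius r = 2 mm, Height h = 14 mm
Formula: V = (1/3) * pi * r^2 * h
r^2 = 4
pi * r^2 * h = pi * 4 * 14 = 56 * pi
V = 56 * pi / 3
V = 58.64
58.64 mm^3


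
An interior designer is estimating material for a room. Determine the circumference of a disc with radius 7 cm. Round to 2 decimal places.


Shape: circle
Radius r = 7 cm
Formula: C = 2 * pi * r
C = 2 * pi * 7
C = 14 * pi
C = 43.98
43.98 cm


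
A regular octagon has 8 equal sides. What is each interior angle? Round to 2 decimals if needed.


Shape: regular octagon (8 sides)
Formula: interior angle = (n - 2) * 180 / n
(n - 2) = 6
(n - 2) * 180 = 1080
angle = 1080 / 8
angle = 135
135 degrees
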